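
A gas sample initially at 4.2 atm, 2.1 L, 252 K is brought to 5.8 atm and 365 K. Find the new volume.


P1V1/T1 = P2V2/T2
V2 = P1V1T2/(T1P2)
= 4.2×2.1×365/(252×5.8)
= 2.203 L

2.203 L


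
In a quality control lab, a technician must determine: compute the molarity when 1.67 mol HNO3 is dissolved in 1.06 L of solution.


M = n/V = 1.67/1.06 = 1.575 mol/L

1.575 M


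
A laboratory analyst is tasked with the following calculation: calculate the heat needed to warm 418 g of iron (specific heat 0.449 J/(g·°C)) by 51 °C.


q = mcΔT = 418 × 0.449 × 51
= 9571.78 J

9571.78 J


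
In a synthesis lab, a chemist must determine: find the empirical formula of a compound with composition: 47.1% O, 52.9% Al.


Assume 100 g sample. Moles of each element:
  O: 47.1/16.0 = 2.944 mol
  Al: 52.9/26.98 = 1.961 mol
Divide by smallest (1.961):
  O: 2.944/1.961 = 1.5
  Al: 1.961/1.961 = 1.0
Multiply all ratios by 2 to obtain whole numbers.
Empirical formula: Al2O3

Al2O3


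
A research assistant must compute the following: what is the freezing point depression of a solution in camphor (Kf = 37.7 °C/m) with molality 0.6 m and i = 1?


ΔTf = Kf × m × i
= 37.7 × 0.6 × 1
= 22.62 °C

22.62 °C


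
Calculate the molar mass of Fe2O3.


M(Fe2O3) = 2×55.85 + 3×16.0
= 111.7 + 48.0
= 159.7 g/mol

159.7 g/mol


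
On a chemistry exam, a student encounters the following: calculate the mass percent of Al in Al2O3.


M(Al2O3) = 2×26.98 + 3×16.0 = 101.96 g/mol
Mass of Al = 2 × 26.98 = 53.96 g/mol
% Al = 53.96/101.96 × 100 = 52.92%

52.92%


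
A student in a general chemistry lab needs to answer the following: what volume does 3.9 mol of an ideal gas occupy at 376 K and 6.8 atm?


PV = nRT  (R = 0.08206 L·atm/(mol·K))
V = nRT/P = 3.9×0.08206×376/6.8
= 17.696 L

17.696 L


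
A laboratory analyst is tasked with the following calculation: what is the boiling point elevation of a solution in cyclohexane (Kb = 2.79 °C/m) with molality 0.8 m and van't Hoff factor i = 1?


ΔTb = Kb × m × i
= 2.79 × 0.8 × 1
= 2.232 °C

2.232 °C


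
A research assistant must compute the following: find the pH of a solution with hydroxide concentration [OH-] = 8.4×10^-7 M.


pOH = -log10([OH-]) = -log10(8.4×10^-7)
= 7 - log10(8.4) = 6.08
pH = 14 - pOH = 14 - 6.08 = 7.92

7.92


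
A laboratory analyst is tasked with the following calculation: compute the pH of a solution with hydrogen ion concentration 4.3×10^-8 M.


pH = -log10([H+]) = -log10(4.3×10^-8)
= 8 - log10(4.3)
= 8 - 0.63
= 7.37

7.37


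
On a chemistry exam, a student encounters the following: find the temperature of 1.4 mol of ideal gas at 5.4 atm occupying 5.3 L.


PV = nRT  (R = 0.08206 L·atm/(mol·K))
T = PV/(nR) = 5.4×5.3/(1.4×0.08206)
= 28.62/0.114884
= 249.12 K

249.12 K


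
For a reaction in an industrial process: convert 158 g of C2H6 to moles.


M(C2H6) = 30.07 g/mol
n = mass/M = 158/30.07 = 5.2544 mol

5.2544 mol


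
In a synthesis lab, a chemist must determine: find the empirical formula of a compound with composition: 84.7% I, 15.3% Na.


Assume 100 g sample. Moles of each element:
  I: 84.7/126.9 = 0.667 mol
  Na: 15.3/22.99 = 0.666 mol
Divide by smallest (0.666):
  I: 0.667/0.666 = 1.0
  Na: 0.666/0.666 = 1.0
Empirical formula: NaI

NaI


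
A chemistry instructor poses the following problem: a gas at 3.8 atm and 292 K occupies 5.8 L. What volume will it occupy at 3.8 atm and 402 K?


P1V1/T1 = P2V2/T2
V2 = P1V1T2/(T1P2)
= 3.8×5.8×402/(292×3.8)
= 7.985 L

7.985 L


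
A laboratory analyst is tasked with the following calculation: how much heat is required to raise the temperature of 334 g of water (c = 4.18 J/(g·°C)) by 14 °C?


q = mcΔT = 334 × 4.18 × 14
= 19545.68 J

19545.68 J


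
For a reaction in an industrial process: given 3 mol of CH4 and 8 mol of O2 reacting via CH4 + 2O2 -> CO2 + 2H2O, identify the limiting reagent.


Mole ratio available / coefficient:
  CH4: 3/1 = 3.000
  O2: 8/2 = 4.000
Smaller ratio is limiting.

CH4


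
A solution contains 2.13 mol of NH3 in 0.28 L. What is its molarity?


M = n/V = 2.13/0.28 = 7.607 mol/L

7.607 M


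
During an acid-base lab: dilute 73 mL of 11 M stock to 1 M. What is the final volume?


C1V1 = C2V2
11 × 73 = 1 × V2
V2 = 803/1 = 803.0 mL

803.0 mL


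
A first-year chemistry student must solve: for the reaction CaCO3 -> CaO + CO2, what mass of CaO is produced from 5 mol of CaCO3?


Mole ratio CaO:CaCO3 = 1:1
n(CaO) = 5 × 1/1 = 5.000 mol
mass = 5.000 × 56.08 = 280.4 g

280.4 g


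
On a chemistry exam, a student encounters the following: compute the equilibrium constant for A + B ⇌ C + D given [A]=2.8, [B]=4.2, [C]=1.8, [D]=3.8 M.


Kc = [C][D]/([A][B])
= (1.8^1 × 3.8^1)/(2.8^1 × 4.2^1)
= 6.84/11.76
= 0.5816

0.5816


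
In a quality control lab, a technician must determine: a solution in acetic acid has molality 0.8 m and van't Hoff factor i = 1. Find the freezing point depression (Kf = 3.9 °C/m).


ΔTf = Kf × m × i
= 3.9 × 0.8 × 1
= 3.12 °C

3.12 °C


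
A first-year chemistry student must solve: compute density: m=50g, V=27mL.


ρ = mass/volume
= 50/27
= 1.852 g/mL

1.852 g/mL


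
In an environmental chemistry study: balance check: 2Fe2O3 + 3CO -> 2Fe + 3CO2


Equation: 2Fe2O3 + 3CO -> 2Fe + 3CO2
Check atoms: C: 3=3, Fe: 4≠2, O: 9≠6
Not balanced

No, not balanced


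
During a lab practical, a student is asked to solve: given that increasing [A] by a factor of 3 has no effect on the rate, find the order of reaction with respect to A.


rate ∝ [A]^n
rate ∝ [A]^0
Order in A: 0

0


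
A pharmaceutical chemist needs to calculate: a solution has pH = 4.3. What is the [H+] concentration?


[H+] = 10^(-pH) = 10^(-4.3)
= 5.01×10^-5 M

5.01×10^-5 M


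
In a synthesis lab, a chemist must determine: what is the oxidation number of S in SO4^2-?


x + 4(-2) = -2, so x = +6
Oxidation number: +6

+6


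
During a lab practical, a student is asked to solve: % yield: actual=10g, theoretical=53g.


% yield = actual/theoretical × 100
= 10/53 × 100
= 18.87%

18.87%


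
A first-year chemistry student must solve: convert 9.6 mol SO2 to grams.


M(SO2) = 64.07 g/mol
mass = n × M = 9.6 × 64.07 = 615.07 g

615.07 g


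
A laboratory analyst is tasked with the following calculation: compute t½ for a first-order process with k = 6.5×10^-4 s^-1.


t½ = ln2/k = 0.693147/(6.5×10^-4 s^-1)
= 1066 s

1066 s


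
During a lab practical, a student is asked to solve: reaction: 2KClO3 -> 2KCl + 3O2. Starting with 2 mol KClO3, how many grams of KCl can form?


Mole ratio KCl:KClO3 = 2:2
n(KCl) = 2 × 2/2 = 2.000 mol
mass = 2.000 × 74.55 = 149.1 g

149.1 g


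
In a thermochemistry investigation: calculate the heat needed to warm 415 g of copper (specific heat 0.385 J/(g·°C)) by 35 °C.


q = mcΔT = 415 × 0.385 × 35
= 5592.13 J

5592.13 J


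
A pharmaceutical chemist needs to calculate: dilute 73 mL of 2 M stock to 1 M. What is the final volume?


C1V1 = C2V2
2 × 73 = 1 × V2
V2 = 146/1 = 146.0 mL

146.0 mL


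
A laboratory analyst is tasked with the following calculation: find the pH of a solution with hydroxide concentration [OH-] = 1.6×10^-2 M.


pOH = -log10([OH-]) = -log10(1.6×10^-2)
= 2 - log10(1.6) = 1.8
pH = 14 - pOH = 14 - 1.8 = 12.2

12.2


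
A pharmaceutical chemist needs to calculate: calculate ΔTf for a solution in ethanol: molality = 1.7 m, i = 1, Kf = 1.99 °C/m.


ΔTf = Kf × m × i
= 1.99 × 1.7 × 1
= 3.383 °C

3.383 °C


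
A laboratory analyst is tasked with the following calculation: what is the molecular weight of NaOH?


M(NaOH) = 1×22.99 + 1×16.0 + 1×1.008
= 22.99 + 16.0 + 1.01
= 40.0 g/mol

40.0 g/mol


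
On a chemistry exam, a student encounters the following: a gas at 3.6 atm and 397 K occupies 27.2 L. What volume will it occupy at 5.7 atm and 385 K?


P1V1/T1 = P2V2/T2
V2 = P1V1T2/(T1P2)
= 3.6×27.2×385/(397×5.7)
= 16.66 L

16.66 L


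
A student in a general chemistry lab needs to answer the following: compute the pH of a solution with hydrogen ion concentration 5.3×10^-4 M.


pH = -log10([H+]) = -log10(5.3×10^-4)
= 4 - log10(5.3)
= 4 - 0.72
= 3.28

3.28


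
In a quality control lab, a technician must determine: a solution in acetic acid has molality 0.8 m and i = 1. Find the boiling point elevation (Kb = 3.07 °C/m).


ΔTb = Kb × m × i
= 3.07 × 0.8 × 1
= 2.456 °C

2.456 °C


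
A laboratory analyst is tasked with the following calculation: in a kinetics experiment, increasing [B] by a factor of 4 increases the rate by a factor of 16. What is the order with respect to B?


rate ∝ [B]^n
4^n = 16 → n = 2
Order in B: 2

2


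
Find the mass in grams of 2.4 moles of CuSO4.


M(CuSO4) = 159.62 g/mol
mass = n × M = 2.4 × 159.62 = 383.09 g

383.09 g


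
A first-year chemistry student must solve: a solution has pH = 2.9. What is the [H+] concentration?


[H+] = 10^(-pH) = 10^(-2.9)
= 1.26×10^-3 M

1.26×10^-3 M


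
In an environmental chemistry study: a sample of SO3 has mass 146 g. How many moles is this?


M(SO3) = 80.07 g/mol
n = mass/M = 146/80.07 = 1.8234 mol

1.8234 mol


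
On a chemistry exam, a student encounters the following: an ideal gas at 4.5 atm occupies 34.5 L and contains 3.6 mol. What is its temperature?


PV = nRT  (R = 0.08206 L·atm/(mol·K))
T = PV/(nR) = 4.5×34.5/(3.6×0.08206)
= 155.25/0.295416
= 525.53 K

525.53 K


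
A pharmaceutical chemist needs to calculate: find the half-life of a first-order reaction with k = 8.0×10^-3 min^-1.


t½ = ln2/k = 0.693147/(8.0×10^-3 min^-1)
= 86.64 min

86.64 min


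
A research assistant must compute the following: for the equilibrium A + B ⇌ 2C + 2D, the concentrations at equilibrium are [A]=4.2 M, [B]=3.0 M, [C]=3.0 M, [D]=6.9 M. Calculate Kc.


Kc = [C]^2[D]^2/([A][B])
= (3.0^2 × 6.9^2)/(4.2^1 × 3.0^1)
= 428.49/12.6
= 34.01

34.01


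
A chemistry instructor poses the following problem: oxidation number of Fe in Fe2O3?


2x + 3(-2) = 0, so x = +3
Oxidation number: +3

+3


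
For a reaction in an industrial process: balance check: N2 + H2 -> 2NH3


Equation: N2 + H2 -> 2NH3
Check atoms: H: 2≠6, N: 2=2
Not balanced

No, not balanced


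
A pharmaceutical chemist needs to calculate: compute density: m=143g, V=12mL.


ρ = mass/volume
= 143/12
= 11.917 g/mL

11.917 g/mL


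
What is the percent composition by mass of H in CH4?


M(CH4) = 1×12.01 + 4×1.008 = 16.042 g/mol
Mass of H = 4 × 1.008 = 4.032 g/mol
% H = 4.032/16.042 × 100 = 25.13%

25.13%


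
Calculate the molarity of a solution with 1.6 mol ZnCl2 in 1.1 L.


M = n/V = 1.6/1.1 = 1.455 mol/L

1.455 M


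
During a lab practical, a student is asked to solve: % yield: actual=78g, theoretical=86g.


% yield = actual/theoretical × 100
= 78/86 × 100
= 90.7%

90.7%


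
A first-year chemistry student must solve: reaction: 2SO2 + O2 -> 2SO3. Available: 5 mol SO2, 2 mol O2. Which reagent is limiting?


Mole ratio available / coefficient:
  SO2: 5/2 = 2.500
  O2: 2/1 = 2.000
Smaller ratio is limiting.

O2


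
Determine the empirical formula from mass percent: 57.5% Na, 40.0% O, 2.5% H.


Assume 100 g sample. Moles of each element:
  Na: 57.5/22.99 = 2.501 mol
  O: 40.0/16.0 = 2.5 mol
  H: 2.5/1.008 = 2.48 mol
Divide by smallest (2.48):
  Na: 2.501/2.48 = 1.01
  O: 2.5/2.48 = 1.01
  H: 2.48/2.48 = 1.0
Empirical formula: NaOH

NaOH


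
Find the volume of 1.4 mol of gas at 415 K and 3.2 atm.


PV = nRT  (R = 0.08206 L·atm/(mol·K))
V = nRT/P = 1.4×0.08206×415/3.2
= 14.899 L

14.899 L


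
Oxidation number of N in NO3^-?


x + 3(-2) = -1, so x = +5
Oxidation number: +5

+5


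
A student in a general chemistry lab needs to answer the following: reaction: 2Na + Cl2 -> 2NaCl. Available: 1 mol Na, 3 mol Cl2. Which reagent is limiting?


Mole ratio available / coefficient:
  Na: 1/2 = 0.500
  Cl2: 3/1 = 3.000
Smaller ratio is limiting.

Na


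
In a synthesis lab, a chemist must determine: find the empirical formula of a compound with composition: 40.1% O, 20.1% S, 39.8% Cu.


Assume 100 g sample. Moles of each element:
  O: 40.1/16.0 = 2.506 mol
  S: 20.1/32.07 = 0.627 mol
  Cu: 39.8/63.55 = 0.626 mol
Divide by smallest (0.626):
  O: 2.506/0.626 = 4.0
  S: 0.627/0.626 = 1.0
  Cu: 0.626/0.626 = 1.0
Empirical formula: CuSO4

CuSO4


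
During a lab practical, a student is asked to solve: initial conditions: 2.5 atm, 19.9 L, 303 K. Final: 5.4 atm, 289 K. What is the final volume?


P1V1/T1 = P2V2/T2
V2 = P1V1T2/(T1P2)
= 2.5×19.9×289/(303×5.4)
= 8.787 L

8.787 L


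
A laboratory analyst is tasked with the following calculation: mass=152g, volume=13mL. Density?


ρ = mass/volume
= 152/13
= 11.692 g/mL

11.692 g/mL


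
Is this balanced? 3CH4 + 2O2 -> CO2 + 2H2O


Equation: 3CH4 + 2O2 -> CO2 + 2H2O
Check atoms: C: 3≠1, H: 12≠4, O: 4=4
Not balanced

No, not balanced


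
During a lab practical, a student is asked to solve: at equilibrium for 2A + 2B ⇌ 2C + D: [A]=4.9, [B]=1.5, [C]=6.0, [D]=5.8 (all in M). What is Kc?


Kc = [C]^2[D]/([A]^2[B]^2)
= (6.0^2 × 5.8^1)/(4.9^2 × 1.5^2)
= 208.8/54.0225
= 3.865

3.865


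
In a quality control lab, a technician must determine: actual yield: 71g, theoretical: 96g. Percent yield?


% yield = actual/theoretical × 100
= 71/96 × 100
= 73.96%

73.96%


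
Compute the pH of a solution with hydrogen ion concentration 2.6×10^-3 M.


pH = -log10([H+]) = -log10(2.6×10^-3)
= 3 - log10(2.6)
= 3 - 0.41
= 2.59

2.59


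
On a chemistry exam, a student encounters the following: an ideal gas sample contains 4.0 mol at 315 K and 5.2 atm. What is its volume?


PV = nRT  (R = 0.08206 L·atm/(mol·K))
V = nRT/P = 4.0×0.08206×315/5.2
= 19.884 L

19.884 L


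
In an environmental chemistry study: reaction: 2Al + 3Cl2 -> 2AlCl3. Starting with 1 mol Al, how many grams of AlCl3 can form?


Mole ratio AlCl3:Al = 2:2
n(AlCl3) = 1 × 2/2 = 1.000 mol
mass = 1.000 × 133.33 = 133.33 g

133.33 g


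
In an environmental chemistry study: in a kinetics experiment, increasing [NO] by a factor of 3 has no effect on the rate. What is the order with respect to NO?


rate ∝ [NO]^n
rate ∝ [NO]^0
Order in NO: 0

0


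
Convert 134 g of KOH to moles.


M(KOH) = 56.11 g/mol
n = mass/M = 134/56.11 = 2.3882 mol

2.3882 mol


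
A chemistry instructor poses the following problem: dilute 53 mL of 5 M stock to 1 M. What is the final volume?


C1V1 = C2V2
5 × 53 = 1 × V2
V2 = 265/1 = 265.0 mL

265.0 mL


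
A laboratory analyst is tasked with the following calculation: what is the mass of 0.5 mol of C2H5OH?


M(C2H5OH) = 46.07 g/mol
mass = n × M = 0.5 × 46.07 = 23.04 g

23.04 g


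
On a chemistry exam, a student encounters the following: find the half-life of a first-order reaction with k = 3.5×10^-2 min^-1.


t½ = ln2/k = 0.693147/(3.5×10^-2 min^-1)
= 19.80 min

19.80 min


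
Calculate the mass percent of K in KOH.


M(KOH) = 1×39.1 + 1×16.0 + 1×1.008 = 56.108 g/mol
Mass of K = 1 × 39.1 = 39.10 g/mol
% K = 39.10/56.108 × 100 = 69.69%

69.69%


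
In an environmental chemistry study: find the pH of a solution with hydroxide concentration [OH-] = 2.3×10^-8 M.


pOH = -log10([OH-]) = -log10(2.3×10^-8)
= 8 - log10(2.3) = 7.64
pH = 14 - pOH = 14 - 7.64 = 6.36

6.36


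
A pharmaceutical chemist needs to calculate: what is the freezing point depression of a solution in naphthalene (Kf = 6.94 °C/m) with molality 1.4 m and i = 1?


ΔTf = Kf × m × i
= 6.94 × 1.4 × 1
= 9.716 °C

9.716 °C


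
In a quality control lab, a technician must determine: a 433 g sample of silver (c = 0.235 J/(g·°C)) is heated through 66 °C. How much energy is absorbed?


q = mcΔT = 433 × 0.235 × 66
= 6715.83 J

6715.83 J


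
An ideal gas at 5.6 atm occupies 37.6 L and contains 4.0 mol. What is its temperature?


PV = nRT  (R = 0.08206 L·atm/(mol·K))
T = PV/(nR) = 5.6×37.6/(4.0×0.08206)
= 210.56/0.328240
= 641.48 K

641.48 K


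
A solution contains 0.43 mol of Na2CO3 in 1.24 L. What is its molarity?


M = n/V = 0.43/1.24 = 0.347 mol/L

0.347 M


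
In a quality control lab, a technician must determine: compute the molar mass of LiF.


M(LiF) = 1×6.94 + 1×19.0
= 6.94 + 19.0
= 25.94 g/mol

25.94 g/mol


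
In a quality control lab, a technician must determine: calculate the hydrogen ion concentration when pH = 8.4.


[H+] = 10^(-pH) = 10^(-8.4)
= 3.98×10^-9 M

3.98×10^-9 M


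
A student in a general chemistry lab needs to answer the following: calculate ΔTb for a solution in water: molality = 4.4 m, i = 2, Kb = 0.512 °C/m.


ΔTb = Kb × m × i
= 0.512 × 4.4 × 2
= 4.5056 °C

4.5056 °C


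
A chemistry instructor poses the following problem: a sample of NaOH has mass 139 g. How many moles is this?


M(NaOH) = 40.0 g/mol
n = mass/M = 139/40.0 = 3.475 mol

3.475 mol


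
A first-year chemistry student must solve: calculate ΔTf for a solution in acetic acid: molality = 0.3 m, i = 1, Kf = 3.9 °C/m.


ΔTf = Kf × m × i
= 3.9 × 0.3 × 1
= 1.17 °C

1.17 °C


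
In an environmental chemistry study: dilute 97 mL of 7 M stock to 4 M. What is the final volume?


C1V1 = C2V2
7 × 97 = 4 × V2
V2 = 679/4 = 169.75 mL

169.75 mL


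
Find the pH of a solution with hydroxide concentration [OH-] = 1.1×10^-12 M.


pOH = -log10([OH-]) = -log10(1.1×10^-12)
= 12 - log10(1.1) = 11.96
pH = 14 - pOH = 14 - 11.96 = 2.04

2.04


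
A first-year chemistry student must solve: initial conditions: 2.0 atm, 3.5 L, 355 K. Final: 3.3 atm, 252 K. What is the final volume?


P1V1/T1 = P2V2/T2
V2 = P1V1T2/(T1P2)
= 2.0×3.5×252/(355×3.3)
= 1.506 L

1.506 L


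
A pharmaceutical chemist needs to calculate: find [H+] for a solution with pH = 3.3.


[H+] = 10^(-pH) = 10^(-3.3)
= 5.01×10^-4 M

5.01×10^-4 M


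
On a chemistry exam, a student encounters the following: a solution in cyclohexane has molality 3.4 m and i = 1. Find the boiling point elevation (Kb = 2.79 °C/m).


ΔTb = Kb × m × i
= 2.79 × 3.4 × 1
= 9.486 °C

9.486 °C


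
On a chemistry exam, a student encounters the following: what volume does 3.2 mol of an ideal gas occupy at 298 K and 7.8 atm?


PV = nRT  (R = 0.08206 L·atm/(mol·K))
V = nRT/P = 3.2×0.08206×298/7.8
= 10.032 L

10.032 L


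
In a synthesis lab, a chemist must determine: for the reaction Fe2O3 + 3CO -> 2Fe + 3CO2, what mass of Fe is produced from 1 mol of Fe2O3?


Mole ratio Fe:Fe2O3 = 2:1
n(Fe) = 1 × 2/1 = 2.000 mol
mass = 2.000 × 55.85 = 111.7 g

111.7 g


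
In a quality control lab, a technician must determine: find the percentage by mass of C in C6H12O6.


M(C6H12O6) = 6×12.01 + 12×1.008 + 6×16.0 = 180.156 g/mol
Mass of C = 6 × 12.01 = 72.06 g/mol
% C = 72.06/180.156 × 100 = 40.00%

40.00%


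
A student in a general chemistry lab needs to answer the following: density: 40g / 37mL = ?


ρ = mass/volume
= 40/37
= 1.081 g/mL

1.081 g/mL


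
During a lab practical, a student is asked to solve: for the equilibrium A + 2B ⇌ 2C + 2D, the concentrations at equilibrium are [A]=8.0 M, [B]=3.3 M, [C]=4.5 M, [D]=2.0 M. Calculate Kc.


Kc = [C]^2[D]^2/([A][B]^2)
= (4.5^2 × 2.0^2)/(8.0^1 × 3.3^2)
= 81/87.12
= 0.9298

0.9298


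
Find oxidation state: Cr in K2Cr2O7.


2(+1) + 2x + 7(-2) = 0, so x = +6
Oxidation number: +6

+6


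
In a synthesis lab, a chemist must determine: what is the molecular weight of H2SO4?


M(H2SO4) = 2×1.008 + 1×32.07 + 4×16.0
= 2.02 + 32.07 + 64.0
= 98.09 g/mol

98.09 g/mol


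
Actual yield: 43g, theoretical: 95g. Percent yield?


% yield = actual/theoretical × 100
= 43/95 × 100
= 45.26%

45.26%


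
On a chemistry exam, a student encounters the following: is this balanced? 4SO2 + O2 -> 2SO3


Equation: 4SO2 + O2 -> 2SO3
Check atoms: O: 10≠6, S: 4≠2
Not balanced

No, not balanced


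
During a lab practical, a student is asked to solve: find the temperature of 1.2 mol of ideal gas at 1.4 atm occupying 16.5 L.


PV = nRT  (R = 0.08206 L·atm/(mol·K))
T = PV/(nR) = 1.4×16.5/(1.2×0.08206)
= 23.10/0.098472
= 234.58 K

234.58 K


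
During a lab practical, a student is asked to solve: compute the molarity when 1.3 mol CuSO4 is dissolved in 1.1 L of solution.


M = n/V = 1.3/1.1 = 1.182 mol/L

1.182 M


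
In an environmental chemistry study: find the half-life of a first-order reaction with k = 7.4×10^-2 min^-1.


t½ = ln2/k = 0.693147/(7.4×10^-2 min^-1)
= 9.367 min

9.367 min


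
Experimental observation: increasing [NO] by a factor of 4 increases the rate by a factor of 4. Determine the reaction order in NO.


rate ∝ [NO]^n
4^n = 4 → n = 1
Order in NO: 1

1


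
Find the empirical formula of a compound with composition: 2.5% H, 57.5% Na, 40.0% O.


Assume 100 g sample. Moles of each element:
  H: 2.5/1.008 = 2.48 mol
  Na: 57.5/22.99 = 2.501 mol
  O: 40.0/16.0 = 2.5 mol
Divide by smallest (2.48):
  H: 2.48/2.48 = 1.0
  Na: 2.501/2.48 = 1.01
  O: 2.5/2.48 = 1.01
Empirical formula: NaOH

NaOH


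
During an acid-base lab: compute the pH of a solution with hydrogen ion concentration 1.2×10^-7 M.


pH = -log10([H+]) = -log10(1.2×10^-7)
= 7 - log10(1.2)
= 7 - 0.08
= 6.92

6.92


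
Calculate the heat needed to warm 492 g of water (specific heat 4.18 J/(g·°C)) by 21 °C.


q = mcΔT = 492 × 4.18 × 21
= 43187.76 J

43187.76 J


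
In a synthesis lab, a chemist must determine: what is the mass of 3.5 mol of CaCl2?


M(CaCl2) = 110.98 g/mol
mass = n × M = 3.5 × 110.98 = 388.43 g

388.43 g


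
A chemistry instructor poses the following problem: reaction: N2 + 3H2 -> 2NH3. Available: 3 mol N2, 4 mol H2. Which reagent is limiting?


Mole ratio available / coefficient:
  N2: 3/1 = 3.000
  H2: 4/3 = 1.333
Smaller ratio is limiting.

H2


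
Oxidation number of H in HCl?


H is +1 with nonmetals
Oxidation number: +1

+1


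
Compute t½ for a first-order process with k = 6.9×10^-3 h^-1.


t½ = ln2/k = 0.693147/(6.9×10^-3 h^-1)
= 100.5 h

100.5 h


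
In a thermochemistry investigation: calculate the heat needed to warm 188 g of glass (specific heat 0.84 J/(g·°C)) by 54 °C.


q = mcΔT = 188 × 0.84 × 54
= 8527.68 J

8527.68 J


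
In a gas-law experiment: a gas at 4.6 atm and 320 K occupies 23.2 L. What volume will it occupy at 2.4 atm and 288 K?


P1V1/T1 = P2V2/T2
V2 = P1V1T2/(T1P2)
= 4.6×23.2×288/(320×2.4)
= 40.02 L

40.02 L


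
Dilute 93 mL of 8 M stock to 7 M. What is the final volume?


C1V1 = C2V2
8 × 93 = 7 × V2
V2 = 744/7 = 106.29 mL

106.29 mL


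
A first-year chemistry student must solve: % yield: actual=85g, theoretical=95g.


% yield = actual/theoretical × 100
= 85/95 × 100
= 89.47%

89.47%


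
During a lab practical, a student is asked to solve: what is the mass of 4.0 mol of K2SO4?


M(K2SO4) = 174.27 g/mol
mass = n × M = 4.0 × 174.27 = 697.08 g

697.08 g


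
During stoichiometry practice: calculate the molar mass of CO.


M(CO) = 1×12.01 + 1×16.0
= 12.01 + 16.0
= 28.01 g/mol

28.01 g/mol


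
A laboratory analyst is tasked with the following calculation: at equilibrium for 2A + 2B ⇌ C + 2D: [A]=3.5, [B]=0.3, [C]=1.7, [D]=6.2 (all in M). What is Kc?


Kc = [C][D]^2/([A]^2[B]^2)
= (1.7^1 × 6.2^2)/(3.5^2 × 0.3^2)
= 65.348/1.1025
= 59.27

59.27


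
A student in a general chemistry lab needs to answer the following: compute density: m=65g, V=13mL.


ρ = mass/volume
= 65/13
= 5.0 g/mL

5.0 g/mL


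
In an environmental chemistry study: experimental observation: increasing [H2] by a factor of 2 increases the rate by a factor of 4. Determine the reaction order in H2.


rate ∝ [H2]^n
2^n = 4 → n = 2
Order in H2: 2

2


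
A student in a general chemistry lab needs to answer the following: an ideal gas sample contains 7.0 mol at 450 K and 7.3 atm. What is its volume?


PV = nRT  (R = 0.08206 L·atm/(mol·K))
V = nRT/P = 7.0×0.08206×450/7.3
= 35.409 L

35.409 L


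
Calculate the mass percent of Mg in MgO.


M(MgO) = 1×24.31 + 1×16.0 = 40.31 g/mol
Mass of Mg = 1 × 24.31 = 24.31 g/mol
% Mg = 24.31/40.31 × 100 = 60.31%

60.31%


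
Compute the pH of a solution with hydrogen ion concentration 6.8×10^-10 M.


pH = -log10([H+]) = -log10(6.8×10^-10)
= 10 - log10(6.8)
= 10 - 0.83
= 9.17

9.17


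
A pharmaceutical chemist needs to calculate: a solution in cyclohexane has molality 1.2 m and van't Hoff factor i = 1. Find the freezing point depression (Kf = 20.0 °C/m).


ΔTf = Kf × m × i
= 20.0 × 1.2 × 1
= 24.0 °C

24.0 °C


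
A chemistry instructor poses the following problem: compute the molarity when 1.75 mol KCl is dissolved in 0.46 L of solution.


M = n/V = 1.75/0.46 = 3.804 mol/L

3.804 M


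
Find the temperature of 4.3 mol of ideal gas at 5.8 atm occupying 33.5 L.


PV = nRT  (R = 0.08206 L·atm/(mol·K))
T = PV/(nR) = 5.8×33.5/(4.3×0.08206)
= 194.30/0.352858
= 550.65 K

550.65 K


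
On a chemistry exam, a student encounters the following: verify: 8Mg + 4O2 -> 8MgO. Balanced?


Equation: 8Mg + 4O2 -> 8MgO
Check atoms: Mg: 8=8, O: 8=8
Balanced

Yes, balanced


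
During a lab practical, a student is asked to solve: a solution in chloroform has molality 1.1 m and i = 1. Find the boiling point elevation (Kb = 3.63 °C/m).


ΔTb = Kb × m × i
= 3.63 × 1.1 × 1
= 3.993 °C

3.993 °C


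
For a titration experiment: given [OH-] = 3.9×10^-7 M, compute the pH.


pOH = -log10([OH-]) = -log10(3.9×10^-7)
= 7 - log10(3.9) = 6.41
pH = 14 - pOH = 14 - 6.41 = 7.59

7.59


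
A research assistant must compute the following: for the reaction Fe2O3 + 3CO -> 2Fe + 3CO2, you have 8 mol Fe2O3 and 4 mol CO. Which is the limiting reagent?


Mole ratio available / coefficient:
  Fe2O3: 8/1 = 8.000
  CO: 4/3 = 1.333
Smaller ratio is limiting.

CO


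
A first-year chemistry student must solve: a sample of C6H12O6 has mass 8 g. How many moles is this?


M(C6H12O6) = 180.16 g/mol
n = mass/M = 8/180.16 = 0.0444 mol

0.0444 mol


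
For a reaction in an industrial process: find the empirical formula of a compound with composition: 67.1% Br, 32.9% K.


Assume 100 g sample. Moles of each element:
  Br: 67.1/79.9 = 0.84 mol
  K: 32.9/39.1 = 0.841 mol
Divide by smallest (0.84):
  Br: 0.84/0.84 = 1.0
  K: 0.841/0.84 = 1.0
Empirical formula: KBr

KBr


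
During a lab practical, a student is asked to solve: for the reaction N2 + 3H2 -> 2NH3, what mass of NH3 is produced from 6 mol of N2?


Mole ratio NH3:N2 = 2:1
n(NH3) = 6 × 2/1 = 12.000 mol
mass = 12.000 × 17.03 = 204.36 g

204.36 g


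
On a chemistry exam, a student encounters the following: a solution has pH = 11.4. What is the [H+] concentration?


[H+] = 10^(-pH) = 10^(-11.4)
= 3.98×10^-12 M

3.98×10^-12 M


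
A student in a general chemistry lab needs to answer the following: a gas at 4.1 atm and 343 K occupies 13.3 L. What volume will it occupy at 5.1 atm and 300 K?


P1V1/T1 = P2V2/T2
V2 = P1V1T2/(T1P2)
= 4.1×13.3×300/(343×5.1)
= 9.352 L

9.352 L


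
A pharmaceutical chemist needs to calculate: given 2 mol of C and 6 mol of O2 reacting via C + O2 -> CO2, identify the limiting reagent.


Mole ratio available / coefficient:
  C: 2/1 = 2.000
  O2: 6/1 = 6.000
Smaller ratio is limiting.

C


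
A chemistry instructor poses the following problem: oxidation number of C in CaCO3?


(+2) + x + 3(-2) = 0, so x = +4
Oxidation number: +4

+4


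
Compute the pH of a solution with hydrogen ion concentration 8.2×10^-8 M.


pH = -log10([H+]) = -log10(8.2×10^-8)
= 8 - log10(8.2)
= 8 - 0.91
= 7.09

7.09


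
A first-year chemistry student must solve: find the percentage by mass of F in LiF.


M(LiF) = 1×6.94 + 1×19.0 = 25.94 g/mol
Mass of F = 1 × 19.0 = 19.00 g/mol
% F = 19.00/25.94 × 100 = 73.25%

73.25%


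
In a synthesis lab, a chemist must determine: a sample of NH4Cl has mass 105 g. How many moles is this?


M(NH4Cl) = 53.49 g/mol
n = mass/M = 105/53.49 = 1.963 mol

1.963 mol


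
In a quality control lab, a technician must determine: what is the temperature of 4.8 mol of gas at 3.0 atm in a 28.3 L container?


PV = nRT  (R = 0.08206 L·atm/(mol·K))
T = PV/(nR) = 3.0×28.3/(4.8×0.08206)
= 84.90/0.393888
= 215.54 K

215.54 K


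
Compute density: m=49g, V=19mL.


ρ = mass/volume
= 49/19
= 2.579 g/mL

2.579 g/mL


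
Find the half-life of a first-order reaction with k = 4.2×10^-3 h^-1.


t½ = ln2/k = 0.693147/(4.2×10^-3 h^-1)
= 165.0 h

165.0 h


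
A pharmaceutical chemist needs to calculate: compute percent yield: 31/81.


% yield = actual/theoretical × 100
= 31/81 × 100
= 38.27%

38.27%


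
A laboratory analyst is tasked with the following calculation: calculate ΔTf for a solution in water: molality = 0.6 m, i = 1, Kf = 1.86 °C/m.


ΔTf = Kf × m × i
= 1.86 × 0.6 × 1
= 1.116 °C

1.116 °C


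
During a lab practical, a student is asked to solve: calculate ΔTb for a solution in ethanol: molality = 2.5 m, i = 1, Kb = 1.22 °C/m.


ΔTb = Kb × m × i
= 1.22 × 2.5 × 1
= 3.05 °C

3.05 °C


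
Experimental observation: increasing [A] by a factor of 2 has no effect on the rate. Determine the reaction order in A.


rate ∝ [A]^n
rate ∝ [A]^0
Order in A: 0

0


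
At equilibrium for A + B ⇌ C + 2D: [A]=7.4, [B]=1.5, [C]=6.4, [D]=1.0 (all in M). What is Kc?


Kc = [C][D]^2/([A][B])
= (6.4^1 × 1.0^2)/(7.4^1 × 1.5^1)
= 6.4/11.1
= 0.5766

0.5766


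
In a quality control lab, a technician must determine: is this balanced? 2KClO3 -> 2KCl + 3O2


Equation: 2KClO3 -> 2KCl + 3O2
Check atoms: Cl: 2=2, K: 2=2, O: 6=6
Balanced

Yes, balanced


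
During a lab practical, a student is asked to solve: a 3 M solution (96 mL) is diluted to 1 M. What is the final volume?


C1V1 = C2V2
3 × 96 = 1 × V2
V2 = 288/1 = 288.0 mL

288.0 mL


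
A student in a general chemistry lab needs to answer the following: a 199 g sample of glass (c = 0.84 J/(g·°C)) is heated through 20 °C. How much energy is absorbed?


q = mcΔT = 199 × 0.84 × 20
= 3343.20 J

3343.20 J


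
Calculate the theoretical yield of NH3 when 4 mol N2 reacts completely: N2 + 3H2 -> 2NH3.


Mole ratio NH3:N2 = 2:1
n(NH3) = 4 × 2/1 = 8.000 mol
mass = 8.000 × 17.03 = 136.24 g

136.24 g


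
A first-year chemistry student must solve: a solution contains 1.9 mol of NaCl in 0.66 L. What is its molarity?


M = n/V = 1.9/0.66 = 2.879 mol/L

2.879 M


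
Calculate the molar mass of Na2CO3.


M(Na2CO3) = 2×22.99 + 1×12.01 + 3×16.0
= 45.98 + 12.01 + 48.0
= 105.99 g/mol

105.99 g/mol


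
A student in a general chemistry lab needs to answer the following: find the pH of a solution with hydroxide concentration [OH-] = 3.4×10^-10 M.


pOH = -log10([OH-]) = -log10(3.4×10^-10)
= 10 - log10(3.4) = 9.47
pH = 14 - pOH = 14 - 9.47 = 4.53

4.53


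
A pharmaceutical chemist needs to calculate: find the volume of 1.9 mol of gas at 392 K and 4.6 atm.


PV = nRT  (R = 0.08206 L·atm/(mol·K))
V = nRT/P = 1.9×0.08206×392/4.6
= 13.287 L

13.287 L


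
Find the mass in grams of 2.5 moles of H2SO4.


M(H2SO4) = 98.09 g/mol
mass = n × M = 2.5 × 98.09 = 245.23 g

245.23 g


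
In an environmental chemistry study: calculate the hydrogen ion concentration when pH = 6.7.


[H+] = 10^(-pH) = 10^(-6.7)
= 2.0×10^-7 M

2.0×10^-7 M


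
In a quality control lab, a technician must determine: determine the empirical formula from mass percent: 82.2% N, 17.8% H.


Assume 100 g sample. Moles of each element:
  N: 82.2/14.01 = 5.867 mol
  H: 17.8/1.008 = 17.659 mol
Divide by smallest (5.867):
  N: 5.867/5.867 = 1.0
  H: 17.659/5.867 = 3.01
Empirical formula: NH3

NH3


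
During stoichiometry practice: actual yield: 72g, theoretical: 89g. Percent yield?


% yield = actual/theoretical × 100
= 72/89 × 100
= 80.9%

80.9%


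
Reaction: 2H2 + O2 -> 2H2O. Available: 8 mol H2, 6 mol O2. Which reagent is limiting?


Mole ratio available / coefficient:
  H2: 8/2 = 4.000
  O2: 6/1 = 6.000
Smaller ratio is limiting.

H2


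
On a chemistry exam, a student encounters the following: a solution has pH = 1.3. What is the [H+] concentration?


[H+] = 10^(-pH) = 10^(-1.3)
= 5.01×10^-2 M

5.01×10^-2 M


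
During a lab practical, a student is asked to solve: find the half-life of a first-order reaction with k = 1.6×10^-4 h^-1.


t½ = ln2/k = 0.693147/(1.6×10^-4 h^-1)
= 4332 h

4332 h


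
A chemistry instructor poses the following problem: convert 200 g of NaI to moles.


M(NaI) = 149.89 g/mol
n = mass/M = 200/149.89 = 1.3343 mol

1.3343 mol


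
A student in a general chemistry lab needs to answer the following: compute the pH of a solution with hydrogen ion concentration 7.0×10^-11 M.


pH = -log10([H+]) = -log10(7.0×10^-11)
= 11 - log10(7.0)
= 11 - 0.85
= 10.15

10.15


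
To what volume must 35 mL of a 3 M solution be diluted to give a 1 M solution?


C1V1 = C2V2
3 × 35 = 1 × V2
V2 = 105/1 = 105.0 mL

105.0 mL


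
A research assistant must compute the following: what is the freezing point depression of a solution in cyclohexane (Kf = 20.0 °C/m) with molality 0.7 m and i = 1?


ΔTf = Kf × m × i
= 20.0 × 0.7 × 1
= 14.0 °C

14.0 °C


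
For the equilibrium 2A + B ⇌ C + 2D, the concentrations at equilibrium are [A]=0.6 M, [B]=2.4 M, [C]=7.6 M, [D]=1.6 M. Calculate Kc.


Kc = [C][D]^2/([A]^2[B])
= (7.6^1 × 1.6^2)/(0.6^2 × 2.4^1)
= 19.456/0.864
= 22.52

22.52


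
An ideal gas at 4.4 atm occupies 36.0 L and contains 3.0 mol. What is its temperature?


PV = nRT  (R = 0.08206 L·atm/(mol·K))
T = PV/(nR) = 4.4×36.0/(3.0×0.08206)
= 158.40/0.246180
= 643.43 K

643.43 K


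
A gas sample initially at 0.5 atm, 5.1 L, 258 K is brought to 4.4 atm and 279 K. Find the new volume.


P1V1/T1 = P2V2/T2
V2 = P1V1T2/(T1P2)
= 0.5×5.1×279/(258×4.4)
= 0.627 L

0.627 L


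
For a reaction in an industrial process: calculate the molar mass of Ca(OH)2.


M(Ca(OH)2) = 1×40.08 + 2×16.0 + 2×1.008
= 40.08 + 32.0 + 2.02
= 74.1 g/mol

74.1 g/mol


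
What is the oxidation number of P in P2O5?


2x + 5(-2) = 0, so x = +5
Oxidation number: +5

+5


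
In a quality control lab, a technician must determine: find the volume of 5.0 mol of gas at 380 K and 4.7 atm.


PV = nRT  (R = 0.08206 L·atm/(mol·K))
V = nRT/P = 5.0×0.08206×380/4.7
= 33.173 L

33.173 L


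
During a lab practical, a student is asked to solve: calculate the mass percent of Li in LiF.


M(LiF) = 1×6.94 + 1×19.0 = 25.94 g/mol
Mass of Li = 1 × 6.94 = 6.94 g/mol
% Li = 6.94/25.94 × 100 = 26.75%

26.75%


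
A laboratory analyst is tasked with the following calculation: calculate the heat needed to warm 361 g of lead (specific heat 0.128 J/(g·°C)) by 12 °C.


q = mcΔT = 361 × 0.128 × 12
= 554.50 J

554.50 J


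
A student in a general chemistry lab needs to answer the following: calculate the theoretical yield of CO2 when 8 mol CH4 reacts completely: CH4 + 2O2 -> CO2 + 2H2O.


Mole ratio CO2:CH4 = 1:1
n(CO2) = 8 × 1/1 = 8.000 mol
mass = 8.000 × 44.01 = 352.08 g

352.08 g


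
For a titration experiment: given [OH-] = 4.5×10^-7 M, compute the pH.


pOH = -log10([OH-]) = -log10(4.5×10^-7)
= 7 - log10(4.5) = 6.35
pH = 14 - pOH = 14 - 6.35 = 7.65

7.65


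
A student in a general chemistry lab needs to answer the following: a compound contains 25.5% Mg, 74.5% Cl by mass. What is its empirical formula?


Assume 100 g sample. Moles of each element:
  Mg: 25.5/24.31 = 1.049 mol
  Cl: 74.5/35.45 = 2.102 mol
Divide by smallest (1.049):
  Mg: 1.049/1.049 = 1.0
  Cl: 2.102/1.049 = 2.0
Empirical formula: MgCl2

MgCl2


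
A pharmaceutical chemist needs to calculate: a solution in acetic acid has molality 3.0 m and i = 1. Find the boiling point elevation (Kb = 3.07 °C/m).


ΔTb = Kb × m × i
= 3.07 × 3.0 × 1
= 9.21 °C

9.21 °C


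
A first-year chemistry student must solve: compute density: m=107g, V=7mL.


ρ = mass/volume
= 107/7
= 15.286 g/mL

15.286 g/mL


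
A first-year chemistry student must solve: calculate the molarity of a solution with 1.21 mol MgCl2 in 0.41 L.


M = n/V = 1.21/0.41 = 2.951 mol/L

2.951 M


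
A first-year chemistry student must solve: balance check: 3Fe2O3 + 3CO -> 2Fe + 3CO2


Equation: 3Fe2O3 + 3CO -> 2Fe + 3CO2
Check atoms: C: 3=3, Fe: 6≠2, O: 12≠6
Not balanced

No, not balanced


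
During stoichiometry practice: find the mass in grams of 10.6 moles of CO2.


M(CO2) = 44.01 g/mol
mass = n × M = 10.6 × 44.01 = 466.51 g

466.51 g


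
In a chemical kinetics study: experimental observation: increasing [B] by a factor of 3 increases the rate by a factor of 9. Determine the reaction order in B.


rate ∝ [B]^n
3^n = 9 → n = 2
Order in B: 2

2


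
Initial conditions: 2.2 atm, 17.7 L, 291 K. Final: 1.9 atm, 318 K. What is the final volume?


P1V1/T1 = P2V2/T2
V2 = P1V1T2/(T1P2)
= 2.2×17.7×318/(291×1.9)
= 22.396 L

22.396 L


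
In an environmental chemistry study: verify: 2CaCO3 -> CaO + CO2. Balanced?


Equation: 2CaCO3 -> CaO + CO2
Check atoms: C: 2≠1, Ca: 2≠1, O: 6≠3
Not balanced

No, not balanced


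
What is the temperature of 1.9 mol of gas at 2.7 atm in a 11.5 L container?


PV = nRT  (R = 0.08206 L·atm/(mol·K))
T = PV/(nR) = 2.7×11.5/(1.9×0.08206)
= 31.05/0.155914
= 199.15 K

199.15 K


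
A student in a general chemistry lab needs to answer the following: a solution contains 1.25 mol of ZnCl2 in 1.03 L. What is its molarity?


M = n/V = 1.25/1.03 = 1.214 mol/L

1.214 M


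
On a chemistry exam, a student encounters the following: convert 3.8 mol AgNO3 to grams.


M(AgNO3) = 169.88 g/mol
mass = n × M = 3.8 × 169.88 = 645.54 g

645.54 g


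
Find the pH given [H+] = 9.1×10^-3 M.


pH = -log10([H+]) = -log10(9.1×10^-3)
= 3 - log10(9.1)
= 3 - 0.96
= 2.04

2.04


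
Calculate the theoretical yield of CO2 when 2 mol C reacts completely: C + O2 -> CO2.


Mole ratio CO2:C = 1:1
n(CO2) = 2 × 1/1 = 2.000 mol
mass = 2.000 × 44.01 = 88.02 g

88.02 g


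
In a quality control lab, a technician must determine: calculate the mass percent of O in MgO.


M(MgO) = 1×24.31 + 1×16.0 = 40.31 g/mol
Mass of O = 1 × 16.0 = 16.00 g/mol
% O = 16.00/40.31 × 100 = 39.69%

39.69%


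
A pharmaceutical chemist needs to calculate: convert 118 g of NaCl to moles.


M(NaCl) = 58.44 g/mol
n = mass/M = 118/58.44 = 2.0192 mol

2.0192 mol


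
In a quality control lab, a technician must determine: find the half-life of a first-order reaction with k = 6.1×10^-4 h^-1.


t½ = ln2/k = 0.693147/(6.1×10^-4 h^-1)
= 1136 h

1136 h


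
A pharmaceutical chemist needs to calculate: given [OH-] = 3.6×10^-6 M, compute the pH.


pOH = -log10([OH-]) = -log10(3.6×10^-6)
= 6 - log10(3.6) = 5.44
pH = 14 - pOH = 14 - 5.44 = 8.56

8.56


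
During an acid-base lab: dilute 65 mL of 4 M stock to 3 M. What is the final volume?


C1V1 = C2V2
4 × 65 = 3 × V2
V2 = 260/3 = 86.67 mL

86.67 mL


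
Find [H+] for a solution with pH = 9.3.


[H+] = 10^(-pH) = 10^(-9.3)
= 5.01×10^-10 M

5.01×10^-10 M


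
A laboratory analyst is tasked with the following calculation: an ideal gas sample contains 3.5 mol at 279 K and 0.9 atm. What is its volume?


PV = nRT  (R = 0.08206 L·atm/(mol·K))
V = nRT/P = 3.5×0.08206×279/0.9
= 89.035 L

89.035 L
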